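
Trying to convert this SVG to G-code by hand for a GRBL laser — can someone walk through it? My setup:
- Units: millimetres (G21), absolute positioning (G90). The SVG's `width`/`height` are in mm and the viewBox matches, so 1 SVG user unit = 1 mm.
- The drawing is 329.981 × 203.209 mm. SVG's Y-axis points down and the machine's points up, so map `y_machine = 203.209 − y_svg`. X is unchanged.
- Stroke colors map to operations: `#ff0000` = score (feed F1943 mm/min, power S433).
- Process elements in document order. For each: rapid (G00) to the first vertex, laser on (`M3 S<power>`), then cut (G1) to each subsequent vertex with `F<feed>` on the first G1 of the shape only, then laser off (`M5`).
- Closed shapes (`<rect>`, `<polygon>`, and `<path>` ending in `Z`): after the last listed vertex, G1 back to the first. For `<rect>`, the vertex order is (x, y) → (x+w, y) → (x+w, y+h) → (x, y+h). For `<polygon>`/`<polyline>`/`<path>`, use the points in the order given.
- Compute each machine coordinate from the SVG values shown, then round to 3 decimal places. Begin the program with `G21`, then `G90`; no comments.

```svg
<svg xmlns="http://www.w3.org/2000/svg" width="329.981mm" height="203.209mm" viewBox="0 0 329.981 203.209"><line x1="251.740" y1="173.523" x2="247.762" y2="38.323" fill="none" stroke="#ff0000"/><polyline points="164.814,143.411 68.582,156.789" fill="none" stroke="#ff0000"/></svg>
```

G21
G90
G00 X251.740 Y29.686
M3 S433
G1 X247.762 Y164.886 F1943
M5
G00 X164.814 Y59.798
M3 S433
G1 X68.582 Y46.420 F1943
M5

1 u = 1 mm; y_m = 203.209 − y.

[1] `<line>` line segment, #ff0000→score S433 F1943: (251.740,29.686) → (247.762,164.886)

[2] `<polyline>` line segment, #ff0000→score S433 F1943: (164.814,59.798) → (68.582,46.420)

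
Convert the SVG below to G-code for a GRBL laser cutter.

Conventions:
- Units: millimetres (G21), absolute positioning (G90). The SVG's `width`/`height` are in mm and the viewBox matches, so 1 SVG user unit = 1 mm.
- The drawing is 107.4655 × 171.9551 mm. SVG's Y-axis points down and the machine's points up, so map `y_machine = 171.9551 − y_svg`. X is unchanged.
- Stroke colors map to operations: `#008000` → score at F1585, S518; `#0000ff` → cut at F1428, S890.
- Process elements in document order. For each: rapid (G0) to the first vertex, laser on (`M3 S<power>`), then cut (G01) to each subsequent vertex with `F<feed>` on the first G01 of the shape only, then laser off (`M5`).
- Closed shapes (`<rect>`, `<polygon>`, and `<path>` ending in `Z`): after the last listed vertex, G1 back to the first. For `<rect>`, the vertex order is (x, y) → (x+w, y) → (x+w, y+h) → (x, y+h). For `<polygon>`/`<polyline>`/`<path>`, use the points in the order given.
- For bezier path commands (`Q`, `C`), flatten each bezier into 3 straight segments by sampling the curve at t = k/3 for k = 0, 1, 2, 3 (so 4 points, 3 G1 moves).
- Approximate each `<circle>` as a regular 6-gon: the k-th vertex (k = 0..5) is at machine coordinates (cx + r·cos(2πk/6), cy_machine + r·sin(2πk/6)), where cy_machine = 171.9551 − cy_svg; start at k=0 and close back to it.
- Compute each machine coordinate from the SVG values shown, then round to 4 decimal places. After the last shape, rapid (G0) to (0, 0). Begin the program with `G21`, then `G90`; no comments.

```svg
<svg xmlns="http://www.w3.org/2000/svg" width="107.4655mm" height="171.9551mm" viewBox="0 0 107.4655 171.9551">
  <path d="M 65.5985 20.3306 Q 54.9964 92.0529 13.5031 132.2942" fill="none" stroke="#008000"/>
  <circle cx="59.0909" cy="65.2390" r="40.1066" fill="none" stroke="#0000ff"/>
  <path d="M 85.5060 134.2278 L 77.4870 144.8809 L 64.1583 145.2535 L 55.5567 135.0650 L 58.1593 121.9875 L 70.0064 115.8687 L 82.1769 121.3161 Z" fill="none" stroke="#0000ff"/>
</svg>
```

G21
G90
G0 X65.5985 Y151.6245
M3 S518
G01 X55.0981 Y107.3075 F1585
G01 X37.7329 Y69.9863
G01 X13.5031 Y39.6609
M5
G0 X99.1975 Y106.7161
M3 S890
G01 X79.1442 Y141.4494 F1428
G01 X39.0376 Y141.4494
G01 X18.9843 Y106.7161
G01 X39.0376 Y71.9828
G01 X79.1442 Y71.9828
G01 X99.1975 Y106.7161
M5
G0 X85.5060 Y37.7273
M3 S890
G01 X77.4870 Y27.0742 F1428
G01 X64.1583 Y26.7016
G01 X55.5567 Y36.8901
G01 X58.1593 Y49.9676
G01 X70.0064 Y56.0864
G01 X82.1769 Y50.6390
G01 X85.5060 Y37.7273
M5
G0 X0.0000 Y0.0000

Since the viewBox matches the mm dimensions, user units are millimetres directly. The only transform is the Y-flip y_m = 171.9551 − y_svg.

Shape 1 is a quadratic bezier drawn with `<path>`. Its stroke #008000 means score at S518, F1585. After flipping Y the toolpath is (65.5985,151.6245) → (55.0981,107.3075) → (37.7329,69.9863) → (13.5031,39.6609).

Shape 2 is a circle drawn with `<circle>`. Its stroke #0000ff means cut at S890, F1428. After flipping Y the toolpath is (99.1975,106.7161) → (79.1442,141.4494) → (39.0376,141.4494) → (18.9843,106.7161) → (39.0376,71.9828) → (79.1442,71.9828) → (99.1975,106.7161), returning to the start.

Shape 3 is a regular polygon drawn with `<path>`. Its stroke #0000ff means cut at S890, F1428. After flipping Y the toolpath is (85.5060,37.7273) → (77.4870,27.0742) → (64.1583,26.7016) → (55.5567,36.8901) → (58.1593,49.9676) → (70.0064,56.0864) → (82.1769,50.6390) → (85.5060,37.7273), returning to the start.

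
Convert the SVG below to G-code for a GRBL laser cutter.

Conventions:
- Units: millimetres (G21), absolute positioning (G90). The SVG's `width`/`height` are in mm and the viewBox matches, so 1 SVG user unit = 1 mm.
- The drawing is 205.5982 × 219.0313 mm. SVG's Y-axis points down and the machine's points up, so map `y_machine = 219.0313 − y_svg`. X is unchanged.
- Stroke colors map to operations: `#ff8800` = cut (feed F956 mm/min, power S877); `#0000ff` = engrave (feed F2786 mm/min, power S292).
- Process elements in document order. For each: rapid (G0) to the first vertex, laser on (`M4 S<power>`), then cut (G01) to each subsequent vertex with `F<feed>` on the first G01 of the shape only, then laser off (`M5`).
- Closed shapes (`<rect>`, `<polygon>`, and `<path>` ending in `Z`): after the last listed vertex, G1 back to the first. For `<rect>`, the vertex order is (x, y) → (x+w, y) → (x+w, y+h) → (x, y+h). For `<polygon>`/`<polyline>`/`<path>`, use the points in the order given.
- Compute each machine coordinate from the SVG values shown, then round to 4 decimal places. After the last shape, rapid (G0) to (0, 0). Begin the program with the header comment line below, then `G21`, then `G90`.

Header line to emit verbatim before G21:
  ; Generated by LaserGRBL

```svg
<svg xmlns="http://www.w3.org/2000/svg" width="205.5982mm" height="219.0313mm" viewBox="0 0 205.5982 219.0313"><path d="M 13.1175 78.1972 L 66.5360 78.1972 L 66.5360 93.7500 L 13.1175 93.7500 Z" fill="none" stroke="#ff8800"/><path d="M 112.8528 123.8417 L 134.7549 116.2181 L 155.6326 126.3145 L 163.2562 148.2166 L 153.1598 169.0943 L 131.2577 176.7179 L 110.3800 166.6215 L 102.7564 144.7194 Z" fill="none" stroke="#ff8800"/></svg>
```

; Generated by LaserGRBL
G21
G90
G0 X13.1175 Y140.8341
M4 S877
G01 X66.5360 Y140.8341 F956
G01 X66.5360 Y125.2813
G01 X13.1175 Y125.2813
G01 X13.1175 Y140.8341
M5
G0 X112.8528 Y95.1896
M4 S877
G01 X134.7549 Y102.8132 F956
G01 X155.6326 Y92.7168
G01 X163.2562 Y70.8147
G01 X153.1598 Y49.9370
G01 X131.2577 Y42.3134
G01 X110.3800 Y52.4098
G01 X102.7564 Y74.3119
G01 X112.8528 Y95.1896
M5
G0 X0.0000 Y0.0000

viewBox `0 0 205.5982 219.0313` with mm width/height → 1 unit = 1 mm. Flip: y_m = 219.0313 − y_svg.

**Shape 1** — `<path>` rectangle, stroke `#ff8800` → cut (S877, F956). Machine vertices: (13.1175,140.8341) → (66.5360,140.8341) → (66.5360,125.2813) → (13.1175,125.2813) → (13.1175,140.8341). Closed: final G1 returns to the first vertex.

**Shape 2** — `<path>` regular polygon, stroke `#ff8800` → cut (S877, F956). Machine vertices: (112.8528,95.1896) → (134.7549,102.8132) → (155.6326,92.7168) → (163.2562,70.8147) → (153.1598,49.9370) → (131.2577,42.3134) → (110.3800,52.4098) → (102.7564,74.3119) → (112.8528,95.1896). Closed: final G1 returns to the first vertex.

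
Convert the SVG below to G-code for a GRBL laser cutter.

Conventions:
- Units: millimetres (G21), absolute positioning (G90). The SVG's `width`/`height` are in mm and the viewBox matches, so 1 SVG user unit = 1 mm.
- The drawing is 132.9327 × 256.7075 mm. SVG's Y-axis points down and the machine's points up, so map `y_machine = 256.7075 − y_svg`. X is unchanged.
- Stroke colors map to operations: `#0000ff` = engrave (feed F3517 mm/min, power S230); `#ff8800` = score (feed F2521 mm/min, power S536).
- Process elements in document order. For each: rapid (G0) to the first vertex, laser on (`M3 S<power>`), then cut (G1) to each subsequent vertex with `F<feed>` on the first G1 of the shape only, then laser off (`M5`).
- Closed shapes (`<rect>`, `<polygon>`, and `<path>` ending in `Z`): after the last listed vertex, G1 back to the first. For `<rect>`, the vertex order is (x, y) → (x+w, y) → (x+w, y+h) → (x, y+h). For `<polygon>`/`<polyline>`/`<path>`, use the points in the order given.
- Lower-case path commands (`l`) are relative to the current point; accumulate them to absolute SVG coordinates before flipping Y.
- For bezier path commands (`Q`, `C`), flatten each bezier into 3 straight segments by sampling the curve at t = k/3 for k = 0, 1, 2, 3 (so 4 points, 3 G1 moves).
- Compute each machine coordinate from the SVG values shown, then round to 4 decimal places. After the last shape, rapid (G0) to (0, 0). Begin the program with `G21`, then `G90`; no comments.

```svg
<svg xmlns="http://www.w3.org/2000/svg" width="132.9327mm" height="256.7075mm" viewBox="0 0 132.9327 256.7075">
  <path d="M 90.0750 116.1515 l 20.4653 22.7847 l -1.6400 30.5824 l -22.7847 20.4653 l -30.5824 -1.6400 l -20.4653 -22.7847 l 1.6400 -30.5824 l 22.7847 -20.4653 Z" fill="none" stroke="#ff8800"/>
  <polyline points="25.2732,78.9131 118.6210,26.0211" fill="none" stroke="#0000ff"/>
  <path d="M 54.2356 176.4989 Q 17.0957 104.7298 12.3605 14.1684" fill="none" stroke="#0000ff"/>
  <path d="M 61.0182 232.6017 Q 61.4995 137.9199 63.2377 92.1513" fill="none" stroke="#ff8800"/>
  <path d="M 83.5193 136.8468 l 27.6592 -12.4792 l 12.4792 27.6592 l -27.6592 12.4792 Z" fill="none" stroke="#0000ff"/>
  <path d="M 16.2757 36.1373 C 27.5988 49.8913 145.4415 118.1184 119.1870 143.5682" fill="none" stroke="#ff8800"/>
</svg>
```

G21
G90
G0 X90.0750 Y140.5560
M3 S536
G1 X110.5403 Y117.7713 F2521
G1 X108.9003 Y87.1889
G1 X86.1156 Y66.7236
G1 X55.5332 Y68.3636
G1 X35.0679 Y91.1483
G1 X36.7079 Y121.7307
G1 X59.4926 Y142.1960
G1 X90.0750 Y140.5560
M5
G0 X25.2732 Y177.7944
M3 S230
G1 X118.6210 Y230.6864 F3517
M5
G0 X54.2356 Y80.2086
M3 S230
G1 X33.0762 Y130.1427 F3517
G1 X19.1178 Y184.2529
G1 X12.3605 Y242.5391
M5
G0 X61.0182 Y24.1058
M3 S536
G1 X61.4787 Y81.7922 F2521
G1 X62.2186 Y128.6090
G1 X63.2377 Y164.5562
M5
G0 X83.5193 Y119.8607
M3 S230
G1 X111.1785 Y132.3399 F3517
G1 X123.6577 Y104.6807
G1 X95.9985 Y92.2015
G1 X83.5193 Y119.8607
M5
G0 X16.2757 Y220.5702
M3 S536
G1 X53.8232 Y192.2604 F2521
G1 X106.6912 Y149.2463
G1 X119.1870 Y113.1393
M5
G0 X0.0000 Y0.0000

1 u = 1 mm; y_m = 256.7075 − y.

[1] `<path>` regular polygon, #ff8800→score S536 F2521: (90.0750,140.5560) → (110.5403,117.7713) → (108.9003,87.1889) → (86.1156,66.7236) → (55.5332,68.3636) → (35.0679,91.1483) → (36.7079,121.7307) → (59.4926,142.1960) → (90.0750,140.5560) (closed)

[2] `<polyline>` line segment, #0000ff→engrave S230 F3517: (25.2732,177.7944) → (118.6210,230.6864)

[3] `<path>` quadratic bezier, #0000ff→engrave S230 F3517: (54.2356,80.2086) → (33.0762,130.1427) → (19.1178,184.2529) → (12.3605,242.5391)

[4] `<path>` quadratic bezier, #ff8800→score S536 F2521: (61.0182,24.1058) → (61.4787,81.7922) → (62.2186,128.6090) → (63.2377,164.5562)

[5] `<path>` regular polygon, #0000ff→engrave S230 F3517: (83.5193,119.8607) → (111.1785,132.3399) → (123.6577,104.6807) → (95.9985,92.2015) → (83.5193,119.8607) (closed)

[6] `<path>` cubic bezier, #ff8800→score S536 F2521: (16.2757,220.5702) → (53.8232,192.2604) → (106.6912,149.2463) → (119.1870,113.1393)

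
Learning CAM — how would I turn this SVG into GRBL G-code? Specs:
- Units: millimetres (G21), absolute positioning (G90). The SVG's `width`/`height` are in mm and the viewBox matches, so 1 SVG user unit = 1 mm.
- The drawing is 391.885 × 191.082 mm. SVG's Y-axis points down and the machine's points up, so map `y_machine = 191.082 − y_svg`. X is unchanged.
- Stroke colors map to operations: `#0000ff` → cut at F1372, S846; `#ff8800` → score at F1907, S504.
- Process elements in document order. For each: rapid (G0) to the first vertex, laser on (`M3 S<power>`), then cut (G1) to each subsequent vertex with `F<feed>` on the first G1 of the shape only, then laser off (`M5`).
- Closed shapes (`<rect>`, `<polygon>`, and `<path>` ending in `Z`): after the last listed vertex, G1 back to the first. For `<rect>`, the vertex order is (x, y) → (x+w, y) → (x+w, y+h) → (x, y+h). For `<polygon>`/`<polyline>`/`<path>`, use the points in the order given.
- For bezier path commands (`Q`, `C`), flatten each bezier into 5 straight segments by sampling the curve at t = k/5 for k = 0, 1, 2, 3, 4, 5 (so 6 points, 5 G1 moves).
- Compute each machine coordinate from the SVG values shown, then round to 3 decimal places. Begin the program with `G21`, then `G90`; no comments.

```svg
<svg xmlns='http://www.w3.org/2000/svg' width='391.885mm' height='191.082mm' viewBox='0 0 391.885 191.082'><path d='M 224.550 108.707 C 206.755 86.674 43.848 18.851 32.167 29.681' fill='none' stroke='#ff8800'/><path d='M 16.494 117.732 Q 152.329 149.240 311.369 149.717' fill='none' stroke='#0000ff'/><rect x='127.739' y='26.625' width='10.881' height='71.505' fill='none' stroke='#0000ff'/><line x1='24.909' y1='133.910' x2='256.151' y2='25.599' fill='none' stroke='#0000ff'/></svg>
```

G21
G90
G0 X224.550 Y82.375
M3 S504
G1 X198.830 Y100.094 F1907
G1 X152.508 Y122.829
G1 X99.807 Y144.608
G1 X54.952 Y159.456
G1 X32.167 Y161.401
M5
G0 X16.494 Y73.350
M3 S846
G1 X71.756 Y61.988 F1372
G1 X128.875 Y53.109
G1 X187.850 Y46.712
G1 X248.681 Y42.797
G1 X311.369 Y41.365
M5
G0 X127.739 Y164.457
M3 S846
G1 X138.620 Y164.457 F1372
G1 X138.620 Y92.952
G1 X127.739 Y92.952
G1 X127.739 Y164.457
M5
G0 X24.909 Y57.172
M3 S846
G1 X256.151 Y165.483 F1372
M5

1 u = 1 mm; y_m = 191.082 − y.

[1] `<path>` cubic bezier, #ff8800→score S504 F1907: (224.550,82.375) → (198.830,100.094) → (152.508,122.829) → (99.807,144.608) → (54.952,159.456) → (32.167,161.401)

[2] `<path>` quadratic bezier, #0000ff→cut S846 F1372: (16.494,73.350) → (71.756,61.988) → (128.875,53.109) → (187.850,46.712) → (248.681,42.797) → (311.369,41.365)

[3] `<rect>` rectangle, #0000ff→cut S846 F1372: (127.739,164.457) → (138.620,164.457) → (138.620,92.952) → (127.739,92.952) → (127.739,164.457) (closed)

[4] `<line>` line segment, #0000ff→cut S846 F1372: (24.909,57.172) → (256.151,165.483)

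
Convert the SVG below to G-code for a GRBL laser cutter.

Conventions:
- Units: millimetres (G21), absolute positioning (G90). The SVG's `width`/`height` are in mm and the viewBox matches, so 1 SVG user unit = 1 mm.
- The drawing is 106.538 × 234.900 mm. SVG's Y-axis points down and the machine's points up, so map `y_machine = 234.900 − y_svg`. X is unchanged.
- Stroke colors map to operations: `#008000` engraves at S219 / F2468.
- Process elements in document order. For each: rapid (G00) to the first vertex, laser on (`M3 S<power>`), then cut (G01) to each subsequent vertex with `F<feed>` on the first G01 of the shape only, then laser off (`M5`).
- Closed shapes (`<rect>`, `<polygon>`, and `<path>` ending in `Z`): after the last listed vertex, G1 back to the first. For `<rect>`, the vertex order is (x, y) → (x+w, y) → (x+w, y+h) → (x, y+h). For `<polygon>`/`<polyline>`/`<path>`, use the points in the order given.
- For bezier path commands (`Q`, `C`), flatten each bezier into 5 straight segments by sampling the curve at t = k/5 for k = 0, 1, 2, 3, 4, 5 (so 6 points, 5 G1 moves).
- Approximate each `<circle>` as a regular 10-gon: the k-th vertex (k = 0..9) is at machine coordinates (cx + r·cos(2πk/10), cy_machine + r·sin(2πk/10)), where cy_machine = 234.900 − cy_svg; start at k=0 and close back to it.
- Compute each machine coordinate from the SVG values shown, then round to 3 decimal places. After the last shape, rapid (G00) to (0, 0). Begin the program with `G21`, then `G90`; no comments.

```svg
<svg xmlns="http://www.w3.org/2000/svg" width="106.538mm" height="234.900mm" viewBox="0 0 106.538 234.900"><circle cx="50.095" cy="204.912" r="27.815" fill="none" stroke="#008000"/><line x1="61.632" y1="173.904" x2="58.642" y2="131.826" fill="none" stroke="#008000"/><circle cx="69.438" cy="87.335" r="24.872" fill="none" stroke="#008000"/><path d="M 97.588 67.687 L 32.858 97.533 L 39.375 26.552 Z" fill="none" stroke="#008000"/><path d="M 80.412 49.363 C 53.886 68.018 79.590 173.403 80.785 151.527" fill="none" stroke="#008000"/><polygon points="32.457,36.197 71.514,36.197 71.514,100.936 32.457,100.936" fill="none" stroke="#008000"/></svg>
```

1 u = 1 mm; y_m = 234.900 − y.

[1] `<circle>` circle, #008000→engrave S219 F2468: (77.910,29.988) → (72.598,46.337) → (58.690,56.442) → (41.500,56.442) → (27.592,46.337) → (22.280,29.988) → (27.592,13.639) → (41.500,3.534) → (58.690,3.534) → (72.598,13.639) → (77.910,29.988) (closed)

[2] `<line>` line segment, #008000→engrave S219 F2468: (61.632,60.996) → (58.642,103.074)

[3] `<circle>` circle, #008000→engrave S219 F2468: (94.310,147.565) → (89.560,162.184) → (77.124,171.220) → (61.752,171.220) → (49.316,162.184) → (44.566,147.565) → (49.316,132.946) → (61.752,123.910) → (77.124,123.910) → (89.560,132.946) → (94.310,147.565) (closed)

[4] `<path>` regular polygon, #008000→engrave S219 F2468: (97.588,167.213) → (32.858,137.367) → (39.375,208.348) → (97.588,167.213) (closed)

[5] `<path>` cubic bezier, #008000→engrave S219 F2468: (80.412,185.537) → (70.150,165.648) → (68.740,135.216) → (72.498,104.512) → (77.741,83.807) → (80.785,83.373)

[6] `<polygon>` rectangle, #008000→engrave S219 F2468: (32.457,198.703) → (71.514,198.703) → (71.514,133.964) → (32.457,133.964) → (32.457,198.703) (closed)

G21
G90
G00 X77.910 Y29.988
M3 S219
G01 X72.598 Y46.337 F2468
G01 X58.690 Y56.442
G01 X41.500 Y56.442
G01 X27.592 Y46.337
G01 X22.280 Y29.988
G01 X27.592 Y13.639
G01 X41.500 Y3.534
G01 X58.690 Y3.534
G01 X72.598 Y13.639
G01 X77.910 Y29.988
M5
G00 X61.632 Y60.996
M3 S219
G01 X58.642 Y103.074 F2468
M5
G00 X94.310 Y147.565
M3 S219
G01 X89.560 Y162.184 F2468
G01 X77.124 Y171.220
G01 X61.752 Y171.220
G01 X49.316 Y162.184
G01 X44.566 Y147.565
G01 X49.316 Y132.946
G01 X61.752 Y123.910
G01 X77.124 Y123.910
G01 X89.560 Y132.946
G01 X94.310 Y147.565
M5
G00 X97.588 Y167.213
M3 S219
G01 X32.858 Y137.367 F2468
G01 X39.375 Y208.348
G01 X97.588 Y167.213
M5
G00 X80.412 Y185.537
M3 S219
G01 X70.150 Y165.648 F2468
G01 X68.740 Y135.216
G01 X72.498 Y104.512
G01 X77.741 Y83.807
G01 X80.785 Y83.373
M5
G00 X32.457 Y198.703
M3 S219
G01 X71.514 Y198.703 F2468
G01 X71.514 Y133.964
G01 X32.457 Y133.964
G01 X32.457 Y198.703
M5
G00 X0.000 Y0.000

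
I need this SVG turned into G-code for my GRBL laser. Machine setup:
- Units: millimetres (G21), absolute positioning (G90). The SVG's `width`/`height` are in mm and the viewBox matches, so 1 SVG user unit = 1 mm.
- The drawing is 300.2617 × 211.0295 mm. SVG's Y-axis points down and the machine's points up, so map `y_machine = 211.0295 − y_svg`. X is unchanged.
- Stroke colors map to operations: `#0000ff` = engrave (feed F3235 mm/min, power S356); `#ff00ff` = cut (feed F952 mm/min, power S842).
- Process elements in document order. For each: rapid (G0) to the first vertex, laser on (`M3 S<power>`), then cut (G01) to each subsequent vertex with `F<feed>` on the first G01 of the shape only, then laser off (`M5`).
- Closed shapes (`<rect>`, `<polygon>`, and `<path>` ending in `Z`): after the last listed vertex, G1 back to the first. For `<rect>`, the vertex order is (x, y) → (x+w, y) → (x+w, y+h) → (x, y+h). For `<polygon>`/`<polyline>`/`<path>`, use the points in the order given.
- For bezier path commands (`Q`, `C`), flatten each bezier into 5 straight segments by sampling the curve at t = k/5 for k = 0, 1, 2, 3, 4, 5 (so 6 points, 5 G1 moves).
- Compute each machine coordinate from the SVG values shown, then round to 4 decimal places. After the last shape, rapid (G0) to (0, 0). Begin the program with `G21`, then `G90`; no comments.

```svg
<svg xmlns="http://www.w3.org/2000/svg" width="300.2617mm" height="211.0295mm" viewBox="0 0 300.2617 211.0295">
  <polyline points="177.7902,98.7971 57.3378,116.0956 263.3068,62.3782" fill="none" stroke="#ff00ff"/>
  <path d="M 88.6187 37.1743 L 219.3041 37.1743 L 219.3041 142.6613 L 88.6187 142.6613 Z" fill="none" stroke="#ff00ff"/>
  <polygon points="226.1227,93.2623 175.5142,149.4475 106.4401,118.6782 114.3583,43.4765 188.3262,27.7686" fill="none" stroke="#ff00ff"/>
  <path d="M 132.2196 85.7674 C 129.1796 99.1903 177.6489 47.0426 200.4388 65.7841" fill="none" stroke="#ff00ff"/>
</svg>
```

1 u = 1 mm; y_m = 211.0295 − y.

[1] `<polyline>` open polyline, #ff00ff→cut S842 F952: (177.7902,112.2324) → (57.3378,94.9339) → (263.3068,148.6513)

[2] `<path>` rectangle, #ff00ff→cut S842 F952: (88.6187,173.8552) → (219.3041,173.8552) → (219.3041,68.3682) → (88.6187,68.3682) → (88.6187,173.8552) (closed)

[3] `<polygon>` regular polygon, #ff00ff→cut S842 F952: (226.1227,117.7672) → (175.5142,61.5820) → (106.4401,92.3513) → (114.3583,167.5530) → (188.3262,183.2609) → (226.1227,117.7672) (closed)

[4] `<path>` cubic bezier, #ff00ff→cut S842 F952: (132.2196,125.2621) → (135.9592,123.9852) → (148.3560,131.8951) → (165.7049,142.4418) → (184.3008,149.0753) → (200.4388,145.2454)

G21
G90
G0 X177.7902 Y112.2324
M3 S842
G01 X57.3378 Y94.9339 F952
G01 X263.3068 Y148.6513
M5
G0 X88.6187 Y173.8552
M3 S842
G01 X219.3041 Y173.8552 F952
G01 X219.3041 Y68.3682
G01 X88.6187 Y68.3682
G01 X88.6187 Y173.8552
M5
G0 X226.1227 Y117.7672
M3 S842
G01 X175.5142 Y61.5820 F952
G01 X106.4401 Y92.3513
G01 X114.3583 Y167.5530
G01 X188.3262 Y183.2609
G01 X226.1227 Y117.7672
M5
G0 X132.2196 Y125.2621
M3 S842
G01 X135.9592 Y123.9852 F952
G01 X148.3560 Y131.8951
G01 X165.7049 Y142.4418
G01 X184.3008 Y149.0753
G01 X200.4388 Y145.2454
M5
G0 X0.0000 Y0.0000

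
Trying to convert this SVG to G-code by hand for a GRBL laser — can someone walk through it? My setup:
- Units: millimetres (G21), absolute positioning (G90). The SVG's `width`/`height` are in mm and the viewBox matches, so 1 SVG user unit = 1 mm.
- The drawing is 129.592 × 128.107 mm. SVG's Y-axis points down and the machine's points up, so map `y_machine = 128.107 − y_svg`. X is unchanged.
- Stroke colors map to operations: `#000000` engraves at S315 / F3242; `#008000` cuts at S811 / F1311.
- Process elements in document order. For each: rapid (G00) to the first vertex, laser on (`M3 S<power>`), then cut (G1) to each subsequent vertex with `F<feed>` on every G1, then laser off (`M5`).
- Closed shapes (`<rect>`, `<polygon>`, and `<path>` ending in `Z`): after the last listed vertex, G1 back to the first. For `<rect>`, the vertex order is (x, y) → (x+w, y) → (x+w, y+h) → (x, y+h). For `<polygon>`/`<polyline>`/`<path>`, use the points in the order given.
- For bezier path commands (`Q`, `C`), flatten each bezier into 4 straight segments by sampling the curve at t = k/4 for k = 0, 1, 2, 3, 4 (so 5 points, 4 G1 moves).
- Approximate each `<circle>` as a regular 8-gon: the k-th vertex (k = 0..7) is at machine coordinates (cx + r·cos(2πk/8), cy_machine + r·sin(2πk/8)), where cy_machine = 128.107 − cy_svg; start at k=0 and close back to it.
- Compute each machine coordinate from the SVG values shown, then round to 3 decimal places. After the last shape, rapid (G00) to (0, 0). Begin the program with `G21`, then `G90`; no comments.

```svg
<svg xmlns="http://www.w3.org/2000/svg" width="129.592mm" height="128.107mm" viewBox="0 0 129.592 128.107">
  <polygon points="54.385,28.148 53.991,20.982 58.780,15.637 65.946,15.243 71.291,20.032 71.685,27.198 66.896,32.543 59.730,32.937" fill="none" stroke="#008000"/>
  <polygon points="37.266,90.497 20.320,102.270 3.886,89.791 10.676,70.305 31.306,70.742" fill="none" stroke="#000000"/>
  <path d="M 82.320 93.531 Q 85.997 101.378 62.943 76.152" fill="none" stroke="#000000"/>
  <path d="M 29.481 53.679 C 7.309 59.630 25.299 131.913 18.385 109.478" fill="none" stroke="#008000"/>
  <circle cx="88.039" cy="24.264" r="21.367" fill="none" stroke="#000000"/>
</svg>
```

1 u = 1 mm; y_m = 128.107 − y.

[1] `<polygon>` regular polygon, #008000→cut S811 F1311: (54.385,99.959) → (53.991,107.125) → (58.780,112.470) → (65.946,112.864) → (71.291,108.075) → (71.685,100.909) → (66.896,95.564) → (59.730,95.170) → (54.385,99.959) (closed)

[2] `<polygon>` regular polygon, #000000→engrave S315 F3242: (37.266,37.610) → (20.320,25.837) → (3.886,38.316) → (10.676,57.802) → (31.306,57.365) → (37.266,37.610) (closed)

[3] `<path>` quadratic bezier, #000000→engrave S315 F3242: (82.320,34.576) → (82.488,32.720) → (79.314,34.997) → (72.799,41.409) → (62.943,51.955)

[4] `<path>` cubic bezier, #008000→cut S811 F1311: (29.481,74.428) → (19.366,60.044) → (18.211,35.884) → (19.918,17.046) → (18.385,18.629)

[5] `<circle>` circle, #000000→engrave S315 F3242: (109.406,103.843) → (103.148,118.952) → (88.039,125.210) → (72.930,118.952) → (66.672,103.843) → (72.930,88.734) → (88.039,82.476) → (103.148,88.734) → (109.406,103.843) (closed)

G21
G90
G00 X54.385 Y99.959
M3 S811
G1 X53.991 Y107.125 F1311
G1 X58.780 Y112.470 F1311
G1 X65.946 Y112.864 F1311
G1 X71.291 Y108.075 F1311
G1 X71.685 Y100.909 F1311
G1 X66.896 Y95.564 F1311
G1 X59.730 Y95.170 F1311
G1 X54.385 Y99.959 F1311
M5
G00 X37.266 Y37.610
M3 S315
G1 X20.320 Y25.837 F3242
G1 X3.886 Y38.316 F3242
G1 X10.676 Y57.802 F3242
G1 X31.306 Y57.365 F3242
G1 X37.266 Y37.610 F3242
M5
G00 X82.320 Y34.576
M3 S315
G1 X82.488 Y32.720 F3242
G1 X79.314 Y34.997 F3242
G1 X72.799 Y41.409 F3242
G1 X62.943 Y51.955 F3242
M5
G00 X29.481 Y74.428
M3 S811
G1 X19.366 Y60.044 F1311
G1 X18.211 Y35.884 F1311
G1 X19.918 Y17.046 F1311
G1 X18.385 Y18.629 F1311
M5
G00 X109.406 Y103.843
M3 S315
G1 X103.148 Y118.952 F3242
G1 X88.039 Y125.210 F3242
G1 X72.930 Y118.952 F3242
G1 X66.672 Y103.843 F3242
G1 X72.930 Y88.734 F3242
G1 X88.039 Y82.476 F3242
G1 X103.148 Y88.734 F3242
G1 X109.406 Y103.843 F3242
M5
G00 X0.000 Y0.000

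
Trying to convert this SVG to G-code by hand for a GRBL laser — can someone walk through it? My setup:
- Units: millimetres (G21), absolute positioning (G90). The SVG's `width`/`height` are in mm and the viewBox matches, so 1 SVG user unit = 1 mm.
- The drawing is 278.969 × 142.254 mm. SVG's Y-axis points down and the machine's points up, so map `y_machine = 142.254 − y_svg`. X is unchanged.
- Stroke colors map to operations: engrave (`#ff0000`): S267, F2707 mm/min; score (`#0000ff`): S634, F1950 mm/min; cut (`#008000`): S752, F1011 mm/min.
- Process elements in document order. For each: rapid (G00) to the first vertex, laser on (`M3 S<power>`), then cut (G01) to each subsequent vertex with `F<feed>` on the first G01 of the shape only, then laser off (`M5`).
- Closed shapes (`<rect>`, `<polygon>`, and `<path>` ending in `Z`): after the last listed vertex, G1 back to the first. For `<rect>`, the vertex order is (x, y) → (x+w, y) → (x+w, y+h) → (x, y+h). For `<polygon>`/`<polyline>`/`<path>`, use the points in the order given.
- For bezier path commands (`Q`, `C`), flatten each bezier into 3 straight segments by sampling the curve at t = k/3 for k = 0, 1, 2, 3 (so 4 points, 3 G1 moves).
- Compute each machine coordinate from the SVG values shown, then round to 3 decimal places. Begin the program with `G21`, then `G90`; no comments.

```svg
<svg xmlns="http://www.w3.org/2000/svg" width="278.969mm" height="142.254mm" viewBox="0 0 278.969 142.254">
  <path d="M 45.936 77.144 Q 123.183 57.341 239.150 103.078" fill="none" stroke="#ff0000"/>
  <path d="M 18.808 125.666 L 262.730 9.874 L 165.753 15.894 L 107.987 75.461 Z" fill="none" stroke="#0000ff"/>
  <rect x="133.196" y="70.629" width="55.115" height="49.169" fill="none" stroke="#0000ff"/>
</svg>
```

G21
G90
G00 X45.936 Y65.110
M3 S267
G01 X101.736 Y71.030 F2707
G01 X166.141 Y62.385
G01 X239.150 Y39.176
M5
G00 X18.808 Y16.588
M3 S634
G01 X262.730 Y132.380 F1950
G01 X165.753 Y126.360
G01 X107.987 Y66.793
G01 X18.808 Y16.588
M5
G00 X133.196 Y71.625
M3 S634
G01 X188.311 Y71.625 F1950
G01 X188.311 Y22.456
G01 X133.196 Y22.456
G01 X133.196 Y71.625
M5

1 u = 1 mm; y_m = 142.254 − y.

[1] `<path>` quadratic bezier, #ff0000→engrave S267 F2707: (45.936,65.110) → (101.736,71.030) → (166.141,62.385) → (239.150,39.176)

[2] `<path>` closed polygon, #0000ff→score S634 F1950: (18.808,16.588) → (262.730,132.380) → (165.753,126.360) → (107.987,66.793) → (18.808,16.588) (closed)

[3] `<rect>` rectangle, #0000ff→score S634 F1950: (133.196,71.625) → (188.311,71.625) → (188.311,22.456) → (133.196,22.456) → (133.196,71.625) (closed)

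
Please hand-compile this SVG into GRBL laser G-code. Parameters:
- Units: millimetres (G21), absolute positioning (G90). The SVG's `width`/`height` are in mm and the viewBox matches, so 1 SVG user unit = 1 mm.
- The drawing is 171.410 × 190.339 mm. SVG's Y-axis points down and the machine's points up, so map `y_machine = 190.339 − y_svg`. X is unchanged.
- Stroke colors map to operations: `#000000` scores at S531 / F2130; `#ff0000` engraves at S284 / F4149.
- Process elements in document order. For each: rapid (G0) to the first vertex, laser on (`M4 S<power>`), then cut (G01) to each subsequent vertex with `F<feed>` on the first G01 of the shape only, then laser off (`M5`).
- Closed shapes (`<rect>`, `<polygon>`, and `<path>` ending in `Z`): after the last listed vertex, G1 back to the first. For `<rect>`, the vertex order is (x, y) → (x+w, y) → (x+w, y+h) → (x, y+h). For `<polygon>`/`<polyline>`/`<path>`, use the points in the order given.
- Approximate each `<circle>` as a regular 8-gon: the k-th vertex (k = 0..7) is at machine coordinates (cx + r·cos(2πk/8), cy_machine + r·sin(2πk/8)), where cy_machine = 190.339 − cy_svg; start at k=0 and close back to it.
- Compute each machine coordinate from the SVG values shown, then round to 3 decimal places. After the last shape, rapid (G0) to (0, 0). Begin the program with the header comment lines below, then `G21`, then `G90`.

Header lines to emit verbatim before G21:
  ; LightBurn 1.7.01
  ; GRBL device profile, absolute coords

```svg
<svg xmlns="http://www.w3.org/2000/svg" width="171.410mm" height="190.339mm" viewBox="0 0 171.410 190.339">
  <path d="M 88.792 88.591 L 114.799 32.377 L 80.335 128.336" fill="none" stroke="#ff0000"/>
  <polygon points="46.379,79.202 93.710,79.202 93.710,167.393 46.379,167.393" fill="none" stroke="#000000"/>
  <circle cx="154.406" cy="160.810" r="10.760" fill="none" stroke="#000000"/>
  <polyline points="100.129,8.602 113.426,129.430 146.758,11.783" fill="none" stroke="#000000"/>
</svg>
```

; LightBurn 1.7.01
; GRBL device profile, absolute coords
G21
G90
G0 X88.792 Y101.748
M4 S284
G01 X114.799 Y157.962 F4149
G01 X80.335 Y62.003
M5
G0 X46.379 Y111.137
M4 S531
G01 X93.710 Y111.137 F2130
G01 X93.710 Y22.946
G01 X46.379 Y22.946
G01 X46.379 Y111.137
M5
G0 X165.166 Y29.529
M4 S531
G01 X162.014 Y37.137 F2130
G01 X154.406 Y40.289
G01 X146.798 Y37.137
G01 X143.646 Y29.529
G01 X146.798 Y21.921
G01 X154.406 Y18.769
G01 X162.014 Y21.921
G01 X165.166 Y29.529
M5
G0 X100.129 Y181.737
M4 S531
G01 X113.426 Y60.909 F2130
G01 X146.758 Y178.556
M5
G0 X0.000 Y0.000

Since the viewBox matches the mm dimensions, user units are millimetres directly. The only transform is the Y-flip y_m = 190.339 − y_svg.

Shape 1 is a open polyline drawn with `<path>`. Its stroke #ff0000 means engrave at S284, F4149. After flipping Y the toolpath is (88.792,101.748) → (114.799,157.962) → (80.335,62.003).

Shape 2 is a rectangle drawn with `<polygon>`. Its stroke #000000 means score at S531, F2130. After flipping Y the toolpath is (46.379,111.137) → (93.710,111.137) → (93.710,22.946) → (46.379,22.946) → (46.379,111.137), returning to the start.

Shape 3 is a circle drawn with `<circle>`. Its stroke #000000 means score at S531, F2130. After flipping Y the toolpath is (165.166,29.529) → (162.014,37.137) → (154.406,40.289) → (146.798,37.137) → (143.646,29.529) → (146.798,21.921) → (154.406,18.769) → (162.014,21.921) → (165.166,29.529), returning to the start.

Shape 4 is a open polyline drawn with `<polyline>`. Its stroke #000000 means score at S531, F2130. After flipping Y the toolpath is (100.129,181.737) → (113.426,60.909) → (146.758,178.556).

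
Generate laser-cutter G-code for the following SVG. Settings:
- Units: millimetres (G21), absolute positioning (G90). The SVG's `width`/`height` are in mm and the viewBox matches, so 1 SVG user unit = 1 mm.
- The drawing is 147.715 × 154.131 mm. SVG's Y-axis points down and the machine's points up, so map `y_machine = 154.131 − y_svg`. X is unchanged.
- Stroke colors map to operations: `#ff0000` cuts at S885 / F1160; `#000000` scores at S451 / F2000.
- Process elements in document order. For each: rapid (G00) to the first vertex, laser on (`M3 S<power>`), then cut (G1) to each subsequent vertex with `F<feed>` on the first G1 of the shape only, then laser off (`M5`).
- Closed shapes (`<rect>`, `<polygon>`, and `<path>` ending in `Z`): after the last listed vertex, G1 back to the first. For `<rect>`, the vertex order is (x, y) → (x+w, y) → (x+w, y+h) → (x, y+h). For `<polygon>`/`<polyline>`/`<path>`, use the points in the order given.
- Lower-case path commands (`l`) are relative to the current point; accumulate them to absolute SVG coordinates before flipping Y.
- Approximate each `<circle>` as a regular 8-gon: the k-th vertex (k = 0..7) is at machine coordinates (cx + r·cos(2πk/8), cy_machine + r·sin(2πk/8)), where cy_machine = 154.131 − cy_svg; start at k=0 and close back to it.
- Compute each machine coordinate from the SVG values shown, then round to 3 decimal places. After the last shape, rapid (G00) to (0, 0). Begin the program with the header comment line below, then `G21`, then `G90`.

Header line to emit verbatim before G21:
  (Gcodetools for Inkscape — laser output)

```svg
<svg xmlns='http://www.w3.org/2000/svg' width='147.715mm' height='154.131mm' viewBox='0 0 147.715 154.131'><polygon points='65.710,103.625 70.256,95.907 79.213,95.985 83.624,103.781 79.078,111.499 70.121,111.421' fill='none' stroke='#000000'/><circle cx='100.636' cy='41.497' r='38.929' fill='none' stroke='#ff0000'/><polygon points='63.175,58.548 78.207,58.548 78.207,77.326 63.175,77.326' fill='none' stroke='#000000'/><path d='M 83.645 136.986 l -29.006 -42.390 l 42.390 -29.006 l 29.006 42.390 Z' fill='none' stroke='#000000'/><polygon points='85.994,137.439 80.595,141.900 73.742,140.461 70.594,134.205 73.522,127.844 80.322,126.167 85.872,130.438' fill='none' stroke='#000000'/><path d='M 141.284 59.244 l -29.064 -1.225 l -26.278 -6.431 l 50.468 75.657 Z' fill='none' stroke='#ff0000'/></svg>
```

(Gcodetools for Inkscape — laser output)
G21
G90
G00 X65.710 Y50.506
M3 S451
G1 X70.256 Y58.224 F2000
G1 X79.213 Y58.146
G1 X83.624 Y50.350
G1 X79.078 Y42.632
G1 X70.121 Y42.710
G1 X65.710 Y50.506
M5
G00 X139.565 Y112.634
M3 S885
G1 X128.163 Y140.161 F1160
G1 X100.636 Y151.563
G1 X73.109 Y140.161
G1 X61.707 Y112.634
G1 X73.109 Y85.107
G1 X100.636 Y73.705
G1 X128.163 Y85.107
G1 X139.565 Y112.634
M5
G00 X63.175 Y95.583
M3 S451
G1 X78.207 Y95.583 F2000
G1 X78.207 Y76.805
G1 X63.175 Y76.805
G1 X63.175 Y95.583
M5
G00 X83.645 Y17.145
M3 S451
G1 X54.639 Y59.535 F2000
G1 X97.029 Y88.541
G1 X126.035 Y46.151
G1 X83.645 Y17.145
M5
G00 X85.994 Y16.692
M3 S451
G1 X80.595 Y12.231 F2000
G1 X73.742 Y13.670
G1 X70.594 Y19.926
G1 X73.522 Y26.287
G1 X80.322 Y27.964
G1 X85.872 Y23.693
G1 X85.994 Y16.692
M5
G00 X141.284 Y94.887
M3 S885
G1 X112.220 Y96.112 F1160
G1 X85.942 Y102.543
G1 X136.410 Y26.886
G1 X141.284 Y94.887
M5
G00 X0.000 Y0.000

1 u = 1 mm; y_m = 154.131 − y.

[1] `<polygon>` regular polygon, #000000→score S451 F2000: (65.710,50.506) → (70.256,58.224) → (79.213,58.146) → (83.624,50.350) → (79.078,42.632) → (70.121,42.710) → (65.710,50.506) (closed)

[2] `<circle>` circle, #ff0000→cut S885 F1160: (139.565,112.634) → (128.163,140.161) → (100.636,151.563) → (73.109,140.161) → (61.707,112.634) → (73.109,85.107) → (100.636,73.705) → (128.163,85.107) → (139.565,112.634) (closed)

[3] `<polygon>` rectangle, #000000→score S451 F2000: (63.175,95.583) → (78.207,95.583) → (78.207,76.805) → (63.175,76.805) → (63.175,95.583) (closed)

[4] `<path>` regular polygon, #000000→score S451 F2000: (83.645,17.145) → (54.639,59.535) → (97.029,88.541) → (126.035,46.151) → (83.645,17.145) (closed)

[5] `<polygon>` regular polygon, #000000→score S451 F2000: (85.994,16.692) → (80.595,12.231) → (73.742,13.670) → (70.594,19.926) → (73.522,26.287) → (80.322,27.964) → (85.872,23.693) → (85.994,16.692) (closed)

[6] `<path>` closed polygon, #ff0000→cut S885 F1160: (141.284,94.887) → (112.220,96.112) → (85.942,102.543) → (136.410,26.886) → (141.284,94.887) (closed)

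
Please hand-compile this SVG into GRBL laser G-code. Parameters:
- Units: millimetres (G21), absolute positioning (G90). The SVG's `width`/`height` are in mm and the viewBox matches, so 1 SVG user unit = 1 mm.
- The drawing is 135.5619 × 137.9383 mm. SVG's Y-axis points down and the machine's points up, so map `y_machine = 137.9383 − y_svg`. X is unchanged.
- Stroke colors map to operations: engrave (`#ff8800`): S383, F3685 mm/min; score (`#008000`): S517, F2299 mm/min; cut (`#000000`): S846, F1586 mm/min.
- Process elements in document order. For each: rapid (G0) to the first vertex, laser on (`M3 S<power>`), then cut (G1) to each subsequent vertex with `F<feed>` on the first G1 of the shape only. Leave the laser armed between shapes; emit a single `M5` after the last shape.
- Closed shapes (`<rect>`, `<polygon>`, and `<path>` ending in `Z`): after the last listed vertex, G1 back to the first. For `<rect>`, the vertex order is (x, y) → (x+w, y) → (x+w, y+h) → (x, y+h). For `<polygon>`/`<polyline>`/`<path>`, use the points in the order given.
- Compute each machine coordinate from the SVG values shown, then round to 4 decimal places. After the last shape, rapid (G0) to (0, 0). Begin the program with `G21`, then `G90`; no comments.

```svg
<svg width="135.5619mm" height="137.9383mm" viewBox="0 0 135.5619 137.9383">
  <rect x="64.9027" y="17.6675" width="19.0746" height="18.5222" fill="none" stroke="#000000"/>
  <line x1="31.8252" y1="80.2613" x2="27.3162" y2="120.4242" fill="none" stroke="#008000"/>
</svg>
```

viewBox `0 0 135.5619 137.9383` with mm width/height → 1 unit = 1 mm. Flip: y_m = 137.9383 − y_svg.

**Shape 1** — `<rect>` rectangle, stroke `#000000` → cut (S846, F1586). Machine vertices: (64.9027,120.2708) → (83.9773,120.2708) → (83.9773,101.7486) → (64.9027,101.7486) → (64.9027,120.2708). Closed: final G1 returns to the first vertex.

**Shape 2** — `<line>` line segment, stroke `#008000` → score (S517, F2299). Machine vertices: (31.8252,57.6770) → (27.3162,17.5141). Open path.

G21
G90
G0 X64.9027 Y120.2708
M3 S846
G1 X83.9773 Y120.2708 F1586
G1 X83.9773 Y101.7486
G1 X64.9027 Y101.7486
G1 X64.9027 Y120.2708
G0 X31.8252 Y57.6770
M3 S517
G1 X27.3162 Y17.5141 F2299
M5
G0 X0.0000 Y0.0000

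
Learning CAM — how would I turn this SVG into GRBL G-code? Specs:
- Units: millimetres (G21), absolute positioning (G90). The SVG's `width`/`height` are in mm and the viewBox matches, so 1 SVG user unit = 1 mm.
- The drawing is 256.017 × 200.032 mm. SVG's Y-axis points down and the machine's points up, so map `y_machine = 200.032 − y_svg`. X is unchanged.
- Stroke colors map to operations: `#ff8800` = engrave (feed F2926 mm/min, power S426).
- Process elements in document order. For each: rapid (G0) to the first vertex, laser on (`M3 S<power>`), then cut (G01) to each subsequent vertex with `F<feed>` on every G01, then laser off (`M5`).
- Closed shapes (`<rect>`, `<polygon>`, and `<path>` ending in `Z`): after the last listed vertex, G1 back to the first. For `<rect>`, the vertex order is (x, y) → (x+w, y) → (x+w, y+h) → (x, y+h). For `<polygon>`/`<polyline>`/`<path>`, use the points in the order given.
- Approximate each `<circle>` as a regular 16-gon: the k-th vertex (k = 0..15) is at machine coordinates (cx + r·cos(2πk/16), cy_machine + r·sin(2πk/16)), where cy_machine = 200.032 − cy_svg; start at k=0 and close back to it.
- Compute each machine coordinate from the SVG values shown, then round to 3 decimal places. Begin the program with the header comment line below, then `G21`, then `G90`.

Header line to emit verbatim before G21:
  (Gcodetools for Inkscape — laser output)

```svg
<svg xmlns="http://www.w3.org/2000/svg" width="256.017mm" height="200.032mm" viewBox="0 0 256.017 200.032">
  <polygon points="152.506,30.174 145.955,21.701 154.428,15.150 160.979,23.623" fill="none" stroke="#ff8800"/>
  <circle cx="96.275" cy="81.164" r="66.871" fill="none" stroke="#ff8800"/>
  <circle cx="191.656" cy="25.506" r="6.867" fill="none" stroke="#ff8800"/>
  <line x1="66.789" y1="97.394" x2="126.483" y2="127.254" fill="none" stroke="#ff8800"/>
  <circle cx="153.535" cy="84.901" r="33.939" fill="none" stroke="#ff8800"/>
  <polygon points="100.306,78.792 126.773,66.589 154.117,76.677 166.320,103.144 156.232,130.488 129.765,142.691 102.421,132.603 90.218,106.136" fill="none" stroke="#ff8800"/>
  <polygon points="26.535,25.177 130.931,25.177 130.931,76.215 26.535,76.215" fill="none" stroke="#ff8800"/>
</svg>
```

Since the viewBox matches the mm dimensions, user units are millimetres directly. The only transform is the Y-flip y_m = 200.032 − y_svg.

Shape 1 is a regular polygon drawn with `<polygon>`. Its stroke #ff8800 means engrave at S426, F2926. After flipping Y the toolpath is (152.506,169.858) → (145.955,178.331) → (154.428,184.882) → (160.979,176.409) → (152.506,169.858), returning to the start.

Shape 2 is a circle drawn with `<circle>`. Its stroke #ff8800 means engrave at S426, F2926. After flipping Y the toolpath is (163.146,118.868) → (158.056,144.458) → (143.560,166.153) → (121.865,180.649) → (96.275,185.739) → (70.685,180.649) → (48.990,166.153) → (34.494,144.458) → (29.404,118.868) → (34.494,93.278) → (48.990,71.583) → (70.685,57.087) → (96.275,51.997) → (121.865,57.087) → (143.560,71.583) → (158.056,93.278) → (163.146,118.868), returning to the start.

Shape 3 is a circle drawn with `<circle>`. Its stroke #ff8800 means engrave at S426, F2926. After flipping Y the toolpath is (198.523,174.526) → (198.000,177.154) → (196.512,179.382) → (194.284,180.870) → (191.656,181.393) → (189.028,180.870) → (186.800,179.382) → (185.312,177.154) → (184.789,174.526) → (185.312,171.898) → (186.800,169.670) → (189.028,168.182) → (191.656,167.659) → (194.284,168.182) → (196.512,169.670) → (198.000,171.898) → (198.523,174.526), returning to the start.

Shape 4 is a line segment drawn with `<line>`. Its stroke #ff8800 means engrave at S426, F2926. After flipping Y the toolpath is (66.789,102.638) → (126.483,72.778).

Shape 5 is a circle drawn with `<circle>`. Its stroke #ff8800 means engrave at S426, F2926. After flipping Y the toolpath is (187.474,115.131) → (184.891,128.119) → (177.533,139.129) → (166.523,146.487) → (153.535,149.070) → (140.547,146.487) → (129.537,139.129) → (122.179,128.119) → (119.596,115.131) → (122.179,102.143) → (129.537,91.133) → (140.547,83.775) → (153.535,81.192) → (166.523,83.775) → (177.533,91.133) → (184.891,102.143) → (187.474,115.131), returning to the start.

Shape 6 is a regular polygon drawn with `<polygon>`. Its stroke #ff8800 means engrave at S426, F2926. After flipping Y the toolpath is (100.306,121.240) → (126.773,133.443) → (154.117,123.355) → (166.320,96.888) → (156.232,69.544) → (129.765,57.341) → (102.421,67.429) → (90.218,93.896) → (100.306,121.240), returning to the start.

Shape 7 is a rectangle drawn with `<polygon>`. Its stroke #ff8800 means engrave at S426, F2926. After flipping Y the toolpath is (26.535,174.855) → (130.931,174.855) → (130.931,123.817) → (26.535,123.817) → (26.535,174.855), returning to the start.

(Gcodetools for Inkscape — laser output)
G21
G90
G0 X152.506 Y169.858
M3 S426
G01 X145.955 Y178.331 F2926
G01 X154.428 Y184.882 F2926
G01 X160.979 Y176.409 F2926
G01 X152.506 Y169.858 F2926
M5
G0 X163.146 Y118.868
M3 S426
G01 X158.056 Y144.458 F2926
G01 X143.560 Y166.153 F2926
G01 X121.865 Y180.649 F2926
G01 X96.275 Y185.739 F2926
G01 X70.685 Y180.649 F2926
G01 X48.990 Y166.153 F2926
G01 X34.494 Y144.458 F2926
G01 X29.404 Y118.868 F2926
G01 X34.494 Y93.278 F2926
G01 X48.990 Y71.583 F2926
G01 X70.685 Y57.087 F2926
G01 X96.275 Y51.997 F2926
G01 X121.865 Y57.087 F2926
G01 X143.560 Y71.583 F2926
G01 X158.056 Y93.278 F2926
G01 X163.146 Y118.868 F2926
M5
G0 X198.523 Y174.526
M3 S426
G01 X198.000 Y177.154 F2926
G01 X196.512 Y179.382 F2926
G01 X194.284 Y180.870 F2926
G01 X191.656 Y181.393 F2926
G01 X189.028 Y180.870 F2926
G01 X186.800 Y179.382 F2926
G01 X185.312 Y177.154 F2926
G01 X184.789 Y174.526 F2926
G01 X185.312 Y171.898 F2926
G01 X186.800 Y169.670 F2926
G01 X189.028 Y168.182 F2926
G01 X191.656 Y167.659 F2926
G01 X194.284 Y168.182 F2926
G01 X196.512 Y169.670 F2926
G01 X198.000 Y171.898 F2926
G01 X198.523 Y174.526 F2926
M5
G0 X66.789 Y102.638
M3 S426
G01 X126.483 Y72.778 F2926
M5
G0 X187.474 Y115.131
M3 S426
G01 X184.891 Y128.119 F2926
G01 X177.533 Y139.129 F2926
G01 X166.523 Y146.487 F2926
G01 X153.535 Y149.070 F2926
G01 X140.547 Y146.487 F2926
G01 X129.537 Y139.129 F2926
G01 X122.179 Y128.119 F2926
G01 X119.596 Y115.131 F2926
G01 X122.179 Y102.143 F2926
G01 X129.537 Y91.133 F2926
G01 X140.547 Y83.775 F2926
G01 X153.535 Y81.192 F2926
G01 X166.523 Y83.775 F2926
G01 X177.533 Y91.133 F2926
G01 X184.891 Y102.143 F2926
G01 X187.474 Y115.131 F2926
M5
G0 X100.306 Y121.240
M3 S426
G01 X126.773 Y133.443 F2926
G01 X154.117 Y123.355 F2926
G01 X166.320 Y96.888 F2926
G01 X156.232 Y69.544 F2926
G01 X129.765 Y57.341 F2926
G01 X102.421 Y67.429 F2926
G01 X90.218 Y93.896 F2926
G01 X100.306 Y121.240 F2926
M5
G0 X26.535 Y174.855
M3 S426
G01 X130.931 Y174.855 F2926
G01 X130.931 Y123.817 F2926
G01 X26.535 Y123.817 F2926
G01 X26.535 Y174.855 F2926
M5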